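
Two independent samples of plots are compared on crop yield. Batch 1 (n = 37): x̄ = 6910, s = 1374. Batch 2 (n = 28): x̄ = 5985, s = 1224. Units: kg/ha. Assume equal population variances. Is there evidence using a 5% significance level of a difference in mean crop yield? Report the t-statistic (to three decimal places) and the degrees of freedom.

t = 2.815, df = 63

Let group 1 = batch 1, group 2 = batch 2. H0: μ_1 = μ_2; H1: μ_1 ≠ μ_2 (two-sample pooled-variance t-test, two-sided).
s_p² = [(37−1)·1374² + (28−1)·1224²]/(37+28−2) = 1720860
t = (6910 − 5985)/√[1720860·(1/37 + 1/28)] = 2.815
df = n₁ + n₂ − 2 = 63
Two-sided p-value ≈ 0.007
Since p ≈ 0.007 < α = 0.05, reject H0; the data support H1.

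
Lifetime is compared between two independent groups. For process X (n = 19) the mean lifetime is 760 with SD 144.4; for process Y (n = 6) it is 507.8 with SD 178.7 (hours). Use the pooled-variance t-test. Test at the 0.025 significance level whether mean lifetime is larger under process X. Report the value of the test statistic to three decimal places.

3.531

Let group 1 = process X, group 2 = process Y. H0: μ_1 = μ_2; H1: μ_1 > μ_2 (two-sample pooled-variance t-test, right-tailed).
s_p² = [(19−1)·144.4² + (6−1)·178.7²]/(19+6−2) = 23260.6
t = (760 − 507.8)/√[23260.6·(1/19 + 1/6)] = 3.531
df = n₁ + n₂ − 2 = 23
p-value = P(T ≥ 3.531) ≈ 0.0009
Since p ≈ 0.0009 < α = 0.025, reject H0; the evidence is statistically significant.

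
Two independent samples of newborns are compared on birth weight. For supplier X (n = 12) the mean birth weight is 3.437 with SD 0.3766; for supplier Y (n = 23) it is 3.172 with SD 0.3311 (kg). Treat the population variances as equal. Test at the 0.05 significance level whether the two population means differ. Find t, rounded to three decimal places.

Let group 1 = supplier X, group 2 = supplier Y. H0: μ_1 = μ_2; H1: μ_1 ≠ μ_2 (two-sample pooled-variance t-test, two-sided).
s_p² = [(12−1)·0.3766² + (23−1)·0.3311²]/(12+23−2) = 0.120361
t = (3.437 − 3.172)/√[0.120361·(1/12 + 1/23)] = 2.145
df = n₁ + n₂ − 2 = 33
Two-sided p-value ≈ 0.0394
Since p ≈ 0.0394 < α = 0.05, reject H0; the data support H1.

2.145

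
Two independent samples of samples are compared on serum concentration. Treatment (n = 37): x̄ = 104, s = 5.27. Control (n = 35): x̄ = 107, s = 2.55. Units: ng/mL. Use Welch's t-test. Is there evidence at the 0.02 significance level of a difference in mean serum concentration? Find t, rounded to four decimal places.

-3.1002

Let group 1 = treatment, group 2 = control. H0: μ_1 = μ_2; H1: μ_1 ≠ μ_2 (Welch's two-sample t-test, two-sided).
t = (x̄_1 − x̄_2)/√(s_1²/n_1 + s_2²/n_2) = (104 − 107)/√(5.27²/37 + 2.55²/35) = -3.1002
Welch–Satterthwaite df ≈ 52.61
Two-sided p-value ≈ 0.003
Since p ≈ 0.003 < α = 0.02, reject H0; the data support H1.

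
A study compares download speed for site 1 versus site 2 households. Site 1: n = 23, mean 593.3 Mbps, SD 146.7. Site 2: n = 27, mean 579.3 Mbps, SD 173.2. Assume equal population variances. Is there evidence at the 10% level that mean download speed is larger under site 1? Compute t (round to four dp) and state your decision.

Let group 1 = site 1, group 2 = site 2. H0: μ_1 = μ_2; H1: μ_1 > μ_2 (two-sample pooled-variance t-test, right-tailed).
s_p² = [(23−1)·146.7² + (27−1)·173.2²]/(23+27−2) = 26112.8
t = (593.3 − 579.3)/√[26112.8·(1/23 + 1/27)] = 0.3053
df = n₁ + n₂ − 2 = 48
p-value = P(T ≥ 0.3053) ≈ 0.381
Since p ≈ 0.381 > α = 0.1, fail to reject H0; the data do not provide sufficient evidence against H0.

t = 0.3053; fail to reject H0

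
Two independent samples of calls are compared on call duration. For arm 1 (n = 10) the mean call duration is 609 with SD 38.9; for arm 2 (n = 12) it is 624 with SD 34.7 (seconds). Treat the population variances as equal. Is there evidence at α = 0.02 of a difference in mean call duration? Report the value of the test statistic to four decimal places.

-0.9559

Let group 1 = arm 1, group 2 = arm 2. H0: μ_1 = μ_2; H1: μ_1 ≠ μ_2 (two-sample pooled-variance t-test, two-sided).
s_p² = [(10−1)·38.9² + (12−1)·34.7²]/(10+12−2) = 1343.19
t = (609 − 624)/√[1343.19·(1/10 + 1/12)] = -0.9559
df = n₁ + n₂ − 2 = 20
Two-sided p-value ≈ 0.351
Since p ≈ 0.351 > α = 0.02, fail to reject H0; the evidence is not statistically significant.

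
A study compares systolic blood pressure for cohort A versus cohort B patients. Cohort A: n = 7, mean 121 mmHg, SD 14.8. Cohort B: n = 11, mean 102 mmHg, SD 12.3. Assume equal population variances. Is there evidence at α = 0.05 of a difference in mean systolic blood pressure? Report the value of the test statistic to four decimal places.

Let group 1 = cohort A, group 2 = cohort B. H0: μ_1 = μ_2; H1: μ_1 ≠ μ_2 (two-sample pooled-variance t-test, two-sided).
s_p² = [(7−1)·14.8² + (11−1)·12.3²]/(7+11−2) = 176.696
t = (121 − 102)/√[176.696·(1/7 + 1/11)] = 2.9563
df = n₁ + n₂ − 2 = 16
Two-sided p-value ≈ 0.009
Since p ≈ 0.009 < α = 0.05, reject H0; the evidence is statistically significant.

2.9563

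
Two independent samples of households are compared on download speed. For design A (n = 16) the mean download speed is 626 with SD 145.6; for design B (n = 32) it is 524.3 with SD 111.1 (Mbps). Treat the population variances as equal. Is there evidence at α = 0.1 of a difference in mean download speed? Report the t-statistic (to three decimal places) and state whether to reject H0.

Let group 1 = design A, group 2 = design B. H0: μ_1 = μ_2; H1: μ_1 ≠ μ_2 (two-sample pooled-variance t-test, two-sided).
s_p² = [(16−1)·145.6² + (32−1)·111.1²]/(16+32−2) = 15231.1
t = (626 − 524.3)/√[15231.1·(1/16 + 1/32)] = 2.691
df = n₁ + n₂ − 2 = 46
Two-sided p-value ≈ 0.0099
Since p ≈ 0.0099 < α = 0.1, reject H0; the evidence is statistically significant.

t = 2.691; reject H0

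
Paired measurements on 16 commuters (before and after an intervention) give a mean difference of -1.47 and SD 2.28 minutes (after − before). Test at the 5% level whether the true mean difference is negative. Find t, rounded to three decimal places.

-2.579

H0: μ_d = 0; H1: μ_d < 0 (paired t-test on the differences, left-tailed).
t = d̄/(s_d/√n) = -1.47/(2.28/√16) = -2.579
df = n − 1 = 15
p-value = P(T ≤ -2.579) ≈ 0.0105
Since p ≈ 0.0105 < α = 0.05, reject H0; the evidence is statistically significant.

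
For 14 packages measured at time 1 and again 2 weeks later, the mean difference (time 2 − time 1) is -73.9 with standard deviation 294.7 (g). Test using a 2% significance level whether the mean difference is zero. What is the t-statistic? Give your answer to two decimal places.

H0: μ_d = 0; H1: μ_d ≠ 0 (paired t-test on the differences, two-sided).
t = d̄/(s_d/√n) = -73.9/(294.7/√14) = -0.94
df = n − 1 = 13
Two-sided p-value ≈ 0.365
Since p ≈ 0.365 > α = 0.02, fail to reject H0; the data do not provide sufficient evidence against H0.

-0.94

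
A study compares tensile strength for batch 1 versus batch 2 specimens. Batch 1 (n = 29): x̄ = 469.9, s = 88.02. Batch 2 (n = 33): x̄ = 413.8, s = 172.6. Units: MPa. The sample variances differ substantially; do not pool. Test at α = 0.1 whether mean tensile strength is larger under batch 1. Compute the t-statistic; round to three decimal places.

1.640

Let group 1 = batch 1, group 2 = batch 2. H0: μ_1 = μ_2; H1: μ_1 > μ_2 (Welch's two-sample t-test, right-tailed).
t = (x̄_1 − x̄_2)/√(s_1²/n_1 + s_2²/n_2) = (469.9 − 413.8)/√(88.02²/29 + 172.6²/33) = 1.640
Welch–Satterthwaite df ≈ 48.85
p-value = P(T ≥ 1.640) ≈ 0.054
Since p ≈ 0.054 < α = 0.1, reject H0; the data support H1.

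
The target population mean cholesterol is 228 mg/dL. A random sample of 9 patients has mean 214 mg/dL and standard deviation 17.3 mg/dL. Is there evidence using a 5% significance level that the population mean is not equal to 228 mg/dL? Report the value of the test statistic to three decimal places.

-2.428

H0: μ = 228; H1: μ ≠ 228 (one-sample t-test, two-sided).
t = (x̄ − μ₀)/(s/√n) = (214 − 228)/(17.3/√9) = -2.428
df = n − 1 = 8
Two-sided p-value ≈ 0.0413
Since p ≈ 0.0413 < α = 0.05, reject H0; the evidence is statistically significant.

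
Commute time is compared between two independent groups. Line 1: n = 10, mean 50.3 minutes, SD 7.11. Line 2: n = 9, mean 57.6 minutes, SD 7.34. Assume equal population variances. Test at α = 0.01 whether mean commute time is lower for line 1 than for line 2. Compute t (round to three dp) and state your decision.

t = -2.201; fail to reject H0

Let group 1 = line 1, group 2 = line 2. H0: μ_1 = μ_2; H1: μ_1 < μ_2 (two-sample pooled-variance t-test, left-tailed).
s_p² = [(10−1)·7.11² + (9−1)·7.34²]/(10+9−2) = 52.1161
t = (50.3 − 57.6)/√[52.1161·(1/10 + 1/9)] = -2.201
df = n₁ + n₂ − 2 = 17
p-value = P(T ≤ -2.201) ≈ 0.021
Since p ≈ 0.021 > α = 0.01, fail to reject H0; the data do not provide sufficient evidence against H0.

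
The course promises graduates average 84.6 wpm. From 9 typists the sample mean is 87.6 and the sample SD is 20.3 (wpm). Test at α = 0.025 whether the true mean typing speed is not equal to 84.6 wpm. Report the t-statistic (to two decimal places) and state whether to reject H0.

H0: μ = 84.6; H1: μ ≠ 84.6 (one-sample t-test, two-sided).
t = (x̄ − μ₀)/(s/√n) = (87.6 − 84.6)/(20.3/√9) = 0.44
df = n − 1 = 8
Two-sided p-value ≈ 0.669
Since p ≈ 0.669 > α = 0.025, fail to reject H0; the data do not provide sufficient evidence against H0.

t = 0.44; fail to reject H0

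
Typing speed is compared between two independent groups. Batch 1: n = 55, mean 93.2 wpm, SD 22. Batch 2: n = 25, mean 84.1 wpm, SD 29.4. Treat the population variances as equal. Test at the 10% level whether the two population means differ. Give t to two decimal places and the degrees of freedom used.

Let group 1 = batch 1, group 2 = batch 2. H0: μ_1 = μ_2; H1: μ_1 ≠ μ_2 (two-sample pooled-variance t-test, two-sided).
s_p² = [(55−1)·22² + (25−1)·29.4²]/(55+25−2) = 601.034
t = (93.2 − 84.1)/√[601.034·(1/55 + 1/25)] = 1.54
df = n₁ + n₂ − 2 = 78
Two-sided p-value ≈ 0.128
Since p ≈ 0.128 > α = 0.1, fail to reject H0; the evidence is not statistically significant.

t = 1.54, df = 78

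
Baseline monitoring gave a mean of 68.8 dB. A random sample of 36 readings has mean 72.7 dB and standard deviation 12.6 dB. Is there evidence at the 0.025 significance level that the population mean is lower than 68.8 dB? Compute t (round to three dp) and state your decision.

H0: μ = 68.8; H1: μ < 68.8 (one-sample t-test, left-tailed).
t = (x̄ − μ₀)/(s/√n) = (72.7 − 68.8)/(12.6/√36) = 1.857
df = n − 1 = 35
p-value = P(T ≤ 1.857) ≈ 0.964
Since p ≈ 0.964 > α = 0.025, fail to reject H0; the data do not provide sufficient evidence against H0.

t = 1.857; fail to reject H0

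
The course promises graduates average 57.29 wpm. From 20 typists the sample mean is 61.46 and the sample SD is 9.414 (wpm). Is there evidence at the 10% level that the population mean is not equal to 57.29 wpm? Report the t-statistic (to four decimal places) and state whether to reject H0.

H0: μ = 57.29; H1: μ ≠ 57.29 (one-sample t-test, two-sided).
t = (x̄ − μ₀)/(s/√n) = (61.46 − 57.29)/(9.414/√20) = 1.9810
df = n − 1 = 19
Two-sided p-value ≈ 0.0623
Since p ≈ 0.0623 < α = 0.1, reject H0; the evidence is statistically significant.

t = 1.9810; reject H0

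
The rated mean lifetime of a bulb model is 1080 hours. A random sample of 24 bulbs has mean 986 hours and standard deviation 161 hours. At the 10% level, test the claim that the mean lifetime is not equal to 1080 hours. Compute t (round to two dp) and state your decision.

H0: μ = 1080; H1: μ ≠ 1080 (one-sample t-test, two-sided).
t = (x̄ − μ₀)/(s/√n) = (986 − 1080)/(161/√24) = -2.86
df = n − 1 = 23
Two-sided p-value ≈ 0.009
Since p ≈ 0.009 < α = 0.1, reject H0; the data support H1.

t = -2.86; reject H0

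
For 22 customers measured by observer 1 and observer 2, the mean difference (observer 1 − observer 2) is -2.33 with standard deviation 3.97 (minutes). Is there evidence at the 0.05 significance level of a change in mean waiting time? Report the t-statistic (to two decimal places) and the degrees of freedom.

H0: μ_d = 0; H1: μ_d ≠ 0 (paired t-test on the differences, two-sided).
t = d̄/(s_d/√n) = -2.33/(3.97/√22) = -2.75
df = n − 1 = 21
Two-sided p-value ≈ 0.0119
Since p ≈ 0.0119 < α = 0.05, reject H0; the evidence is statistically significant.

t = -2.75, df = 21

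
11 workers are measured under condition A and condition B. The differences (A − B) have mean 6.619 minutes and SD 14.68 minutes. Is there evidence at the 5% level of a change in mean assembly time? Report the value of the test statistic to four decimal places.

H0: μ_d = 0; H1: μ_d ≠ 0 (paired t-test on the differences, two-sided).
t = d̄/(s_d/√n) = 6.619/(14.68/√11) = 1.4954
df = n − 1 = 10
Two-sided p-value ≈ 0.1657
Since p ≈ 0.1657 > α = 0.05, fail to reject H0; the evidence is not statistically significant.

1.4954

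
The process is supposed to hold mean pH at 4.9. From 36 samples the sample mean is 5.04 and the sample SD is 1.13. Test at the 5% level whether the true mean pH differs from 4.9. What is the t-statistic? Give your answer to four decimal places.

0.7434

H0: μ = 4.9; H1: μ ≠ 4.9 (one-sample t-test, two-sided).
t = (x̄ − μ₀)/(s/√n) = (5.04 − 4.9)/(1.13/√36) = 0.7434
df = n − 1 = 35
Two-sided p-value ≈ 0.4622
Since p ≈ 0.4622 > α = 0.05, fail to reject H0; the evidence is not statistically significant.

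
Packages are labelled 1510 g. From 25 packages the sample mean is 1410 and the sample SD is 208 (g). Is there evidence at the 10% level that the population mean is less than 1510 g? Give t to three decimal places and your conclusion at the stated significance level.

t = -2.404; reject H0

H0: μ = 1510; H1: μ < 1510 (one-sample t-test, left-tailed).
t = (x̄ − μ₀)/(s/√n) = (1410 − 1510)/(208/√25) = -2.404
df = n − 1 = 24
p-value = P(T ≤ -2.404) ≈ 0.0122
Since p ≈ 0.0122 < α = 0.1, reject H0; the evidence is statistically significant.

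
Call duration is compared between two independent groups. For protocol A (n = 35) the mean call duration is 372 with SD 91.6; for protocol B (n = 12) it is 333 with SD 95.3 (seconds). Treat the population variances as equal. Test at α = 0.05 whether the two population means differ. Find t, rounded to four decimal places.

1.2601

Let group 1 = protocol A, group 2 = protocol B. H0: μ_1 = μ_2; H1: μ_1 ≠ μ_2 (two-sample pooled-variance t-test, two-sided).
s_p² = [(35−1)·91.6² + (12−1)·95.3²]/(35+12−2) = 8559.6
t = (372 − 333)/√[8559.6·(1/35 + 1/12)] = 1.2601
df = n₁ + n₂ − 2 = 45
Two-sided p-value ≈ 0.214
Since p ≈ 0.214 > α = 0.05, fail to reject H0; the data do not provide sufficient evidence against H0.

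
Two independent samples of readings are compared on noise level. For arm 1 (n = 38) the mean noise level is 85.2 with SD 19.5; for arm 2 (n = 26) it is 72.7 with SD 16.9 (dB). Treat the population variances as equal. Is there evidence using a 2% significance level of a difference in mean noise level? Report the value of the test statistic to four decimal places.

2.6554

Let group 1 = arm 1, group 2 = arm 2. H0: μ_1 = μ_2; H1: μ_1 ≠ μ_2 (two-sample pooled-variance t-test, two-sided).
s_p² = [(38−1)·19.5² + (26−1)·16.9²]/(38+26−2) = 342.089
t = (85.2 − 72.7)/√[342.089·(1/38 + 1/26)] = 2.6554
df = n₁ + n₂ − 2 = 62
Two-sided p-value ≈ 0.010
Since p ≈ 0.010 < α = 0.02, reject H0; the data support H1.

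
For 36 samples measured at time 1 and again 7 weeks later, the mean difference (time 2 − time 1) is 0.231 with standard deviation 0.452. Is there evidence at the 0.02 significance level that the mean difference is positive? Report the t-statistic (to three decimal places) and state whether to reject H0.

H0: μ_d = 0; H1: μ_d > 0 (paired t-test on the differences, right-tailed).
t = d̄/(s_d/√n) = 0.231/(0.452/√36) = 3.066
df = n − 1 = 35
p-value = P(T ≥ 3.066) ≈ 0.0021
Since p ≈ 0.0021 < α = 0.02, reject H0; the data support H1.

t = 3.066; reject H0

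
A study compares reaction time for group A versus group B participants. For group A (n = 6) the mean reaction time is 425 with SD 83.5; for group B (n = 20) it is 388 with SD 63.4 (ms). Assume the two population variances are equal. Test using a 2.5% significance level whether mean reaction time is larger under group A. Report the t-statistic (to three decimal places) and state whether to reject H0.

Let group 1 = group A, group 2 = group B. H0: μ_1 = μ_2; H1: μ_1 > μ_2 (two-sample pooled-variance t-test, right-tailed).
s_p² = [(6−1)·83.5² + (20−1)·63.4²]/(6+20−2) = 4634.7
t = (425 − 388)/√[4634.7·(1/6 + 1/20)] = 1.168
df = n₁ + n₂ − 2 = 24
p-value = P(T ≥ 1.168) ≈ 0.127
Since p ≈ 0.127 > α = 0.025, fail to reject H0; the data do not provide sufficient evidence against H0.

t = 1.168; fail to reject H0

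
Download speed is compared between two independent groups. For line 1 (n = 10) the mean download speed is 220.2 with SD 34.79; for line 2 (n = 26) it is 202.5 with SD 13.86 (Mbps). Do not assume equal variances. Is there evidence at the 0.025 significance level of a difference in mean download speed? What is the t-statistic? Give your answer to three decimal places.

Let group 1 = line 1, group 2 = line 2. H0: μ_1 = μ_2; H1: μ_1 ≠ μ_2 (Welch's two-sample t-test, two-sided).
t = (x̄_1 − x̄_2)/√(s_1²/n_1 + s_2²/n_2) = (220.2 − 202.5)/√(34.79²/10 + 13.86²/26) = 1.562
Welch–Satterthwaite df ≈ 10.12
Two-sided p-value ≈ 0.1490
Since p ≈ 0.1490 > α = 0.025, fail to reject H0; the evidence is not statistically significant.

1.562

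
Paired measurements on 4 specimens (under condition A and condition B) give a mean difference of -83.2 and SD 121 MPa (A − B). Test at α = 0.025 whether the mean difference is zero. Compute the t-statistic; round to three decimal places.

-1.375

H0: μ_d = 0; H1: μ_d ≠ 0 (paired t-test on the differences, two-sided).
t = d̄/(s_d/√n) = -83.2/(121/√4) = -1.375
df = n − 1 = 3
Two-sided p-value ≈ 0.2628
Since p ≈ 0.2628 > α = 0.025, fail to reject H0; the data do not provide sufficient evidence against H0.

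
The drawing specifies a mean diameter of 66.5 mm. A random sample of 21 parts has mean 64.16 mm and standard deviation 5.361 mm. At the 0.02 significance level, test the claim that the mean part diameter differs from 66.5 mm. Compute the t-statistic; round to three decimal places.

H0: μ = 66.5; H1: μ ≠ 66.5 (one-sample t-test, two-sided).
t = (x̄ − μ₀)/(s/√n) = (64.16 − 66.5)/(5.361/√21) = -2.000
df = n − 1 = 20
Two-sided p-value ≈ 0.0592
Since p ≈ 0.0592 > α = 0.02, fail to reject H0; the evidence is not statistically significant.

-2.000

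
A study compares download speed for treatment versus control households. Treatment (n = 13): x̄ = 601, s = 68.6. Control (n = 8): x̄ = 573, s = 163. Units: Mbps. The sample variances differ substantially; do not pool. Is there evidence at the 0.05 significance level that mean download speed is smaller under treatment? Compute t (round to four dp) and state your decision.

Let group 1 = treatment, group 2 = control. H0: μ_1 = μ_2; H1: μ_1 < μ_2 (Welch's two-sample t-test, left-tailed).
t = (x̄_1 − x̄_2)/√(s_1²/n_1 + s_2²/n_2) = (601 − 573)/√(68.6²/13 + 163²/8) = 0.4614
Welch–Satterthwaite df ≈ 8.55
p-value = P(T ≤ 0.4614) ≈ 0.6720
Since p ≈ 0.6720 > α = 0.05, fail to reject H0; the evidence is not statistically significant.

t = 0.4614; fail to reject H0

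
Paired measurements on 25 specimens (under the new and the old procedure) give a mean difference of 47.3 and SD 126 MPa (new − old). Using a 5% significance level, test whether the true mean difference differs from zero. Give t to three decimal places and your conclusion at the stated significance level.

t = 1.877; fail to reject H0

H0: μ_d = 0; H1: μ_d ≠ 0 (paired t-test on the differences, two-sided).
t = d̄/(s_d/√n) = 47.3/(126/√25) = 1.877
df = n − 1 = 24
Two-sided p-value ≈ 0.0727
Since p ≈ 0.0727 > α = 0.05, fail to reject H0; the data do not provide sufficient evidence against H0.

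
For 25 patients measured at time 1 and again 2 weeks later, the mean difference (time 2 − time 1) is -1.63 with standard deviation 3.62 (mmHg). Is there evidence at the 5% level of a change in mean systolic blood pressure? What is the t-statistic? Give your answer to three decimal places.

H0: μ_d = 0; H1: μ_d ≠ 0 (paired t-test on the differences, two-sided).
t = d̄/(s_d/√n) = -1.63/(3.62/√25) = -2.251
df = n − 1 = 24
Two-sided p-value ≈ 0.0338
Since p ≈ 0.0338 < α = 0.05, reject H0; the data support H1.

-2.251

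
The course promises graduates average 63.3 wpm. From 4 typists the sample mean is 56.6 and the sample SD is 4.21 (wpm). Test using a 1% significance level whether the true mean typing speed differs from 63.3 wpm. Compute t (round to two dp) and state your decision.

t = -3.18; fail to reject H0

H0: μ = 63.3; H1: μ ≠ 63.3 (one-sample t-test, two-sided).
t = (x̄ − μ₀)/(s/√n) = (56.6 − 63.3)/(4.21/√4) = -3.18
df = n − 1 = 3
Two-sided p-value ≈ 0.050
Since p ≈ 0.050 > α = 0.01, fail to reject H0; the evidence is not statistically significant.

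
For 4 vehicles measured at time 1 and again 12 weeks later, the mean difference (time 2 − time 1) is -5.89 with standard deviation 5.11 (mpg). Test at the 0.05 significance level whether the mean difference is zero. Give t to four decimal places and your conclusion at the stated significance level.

H0: μ_d = 0; H1: μ_d ≠ 0 (paired t-test on the differences, two-sided).
t = d̄/(s_d/√n) = -5.89/(5.11/√4) = -2.3053
df = n − 1 = 3
Two-sided p-value ≈ 0.1045
Since p ≈ 0.1045 > α = 0.05, fail to reject H0; the data do not provide sufficient evidence against H0.

t = -2.3053; fail to reject H0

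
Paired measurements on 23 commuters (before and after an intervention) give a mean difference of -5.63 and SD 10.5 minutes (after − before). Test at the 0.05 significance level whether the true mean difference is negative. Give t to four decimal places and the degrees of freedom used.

t = -2.5715, df = 22

H0: μ_d = 0; H1: μ_d < 0 (paired t-test on the differences, left-tailed).
t = d̄/(s_d/√n) = -5.63/(10.5/√23) = -2.5715
df = n − 1 = 22
p-value = P(T ≤ -2.5715) ≈ 0.009
Since p ≈ 0.009 < α = 0.05, reject H0; the data support H1.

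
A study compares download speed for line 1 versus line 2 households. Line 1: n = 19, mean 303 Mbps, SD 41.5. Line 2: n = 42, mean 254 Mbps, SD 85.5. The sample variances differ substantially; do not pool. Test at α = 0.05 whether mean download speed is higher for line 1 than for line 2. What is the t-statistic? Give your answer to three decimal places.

Let group 1 = line 1, group 2 = line 2. H0: μ_1 = μ_2; H1: μ_1 > μ_2 (Welch's two-sample t-test, right-tailed).
t = (x̄_1 − x̄_2)/√(s_1²/n_1 + s_2²/n_2) = (303 − 254)/√(41.5²/19 + 85.5²/42) = 3.012
Welch–Satterthwaite df ≈ 58.61
p-value = P(T ≥ 3.012) ≈ 0.0019
Since p ≈ 0.0019 < α = 0.05, reject H0; the evidence is statistically significant.

3.012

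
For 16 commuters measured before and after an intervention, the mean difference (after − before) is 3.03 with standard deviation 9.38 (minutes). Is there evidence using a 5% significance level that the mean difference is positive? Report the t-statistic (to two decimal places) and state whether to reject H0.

H0: μ_d = 0; H1: μ_d > 0 (paired t-test on the differences, right-tailed).
t = d̄/(s_d/√n) = 3.03/(9.38/√16) = 1.29
df = n − 1 = 15
p-value = P(T ≥ 1.29) ≈ 0.1079
Since p ≈ 0.1079 > α = 0.05, fail to reject H0; the evidence is not statistically significant.

t = 1.29; fail to reject H0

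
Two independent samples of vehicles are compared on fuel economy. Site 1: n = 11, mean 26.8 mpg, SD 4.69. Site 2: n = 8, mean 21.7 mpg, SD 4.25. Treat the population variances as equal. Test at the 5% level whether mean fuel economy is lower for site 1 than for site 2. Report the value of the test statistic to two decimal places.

Let group 1 = site 1, group 2 = site 2. H0: μ_1 = μ_2; H1: μ_1 < μ_2 (two-sample pooled-variance t-test, left-tailed).
s_p² = [(11−1)·4.69² + (8−1)·4.25²]/(11+8−2) = 20.3764
t = (26.8 − 21.7)/√[20.3764·(1/11 + 1/8)] = 2.43
df = n₁ + n₂ − 2 = 17
p-value = P(T ≤ 2.43) ≈ 0.987
Since p ≈ 0.987 > α = 0.05, fail to reject H0; the data do not provide sufficient evidence against H0.

2.43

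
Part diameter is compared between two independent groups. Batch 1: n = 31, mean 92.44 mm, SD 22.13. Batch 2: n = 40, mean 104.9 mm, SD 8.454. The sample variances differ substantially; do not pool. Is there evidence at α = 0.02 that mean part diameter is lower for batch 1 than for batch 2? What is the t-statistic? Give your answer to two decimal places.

Let group 1 = batch 1, group 2 = batch 2. H0: μ_1 = μ_2; H1: μ_1 < μ_2 (Welch's two-sample t-test, left-tailed).
t = (x̄_1 − x̄_2)/√(s_1²/n_1 + s_2²/n_2) = (92.44 − 104.9)/√(22.13²/31 + 8.454²/40) = -2.97
Welch–Satterthwaite df ≈ 36.81
p-value = P(T ≤ -2.97) ≈ 0.003
Since p ≈ 0.003 < α = 0.02, reject H0; the data support H1.

-2.97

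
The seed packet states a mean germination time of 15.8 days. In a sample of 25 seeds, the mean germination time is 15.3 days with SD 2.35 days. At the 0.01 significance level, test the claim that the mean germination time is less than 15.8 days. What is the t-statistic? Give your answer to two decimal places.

-1.06

H0: μ = 15.8; H1: μ < 15.8 (one-sample t-test, left-tailed).
t = (x̄ − μ₀)/(s/√n) = (15.3 − 15.8)/(2.35/√25) = -1.06
df = n − 1 = 24
p-value = P(T ≤ -1.06) ≈ 0.149
Since p ≈ 0.149 > α = 0.01, fail to reject H0; the data do not provide sufficient evidence against H0.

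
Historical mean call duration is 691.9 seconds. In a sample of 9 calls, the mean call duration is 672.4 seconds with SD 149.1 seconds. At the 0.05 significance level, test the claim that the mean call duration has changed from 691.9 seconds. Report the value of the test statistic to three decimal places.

-0.392

H0: μ = 691.9; H1: μ ≠ 691.9 (one-sample t-test, two-sided).
t = (x̄ − μ₀)/(s/√n) = (672.4 − 691.9)/(149.1/√9) = -0.392
df = n − 1 = 8
Two-sided p-value ≈ 0.705
Since p ≈ 0.705 > α = 0.05, fail to reject H0; the evidence is not statistically significant.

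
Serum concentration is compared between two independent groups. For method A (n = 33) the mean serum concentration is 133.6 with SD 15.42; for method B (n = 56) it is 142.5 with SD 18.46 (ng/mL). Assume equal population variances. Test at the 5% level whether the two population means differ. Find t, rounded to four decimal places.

-2.3303

Let group 1 = method A, group 2 = method B. H0: μ_1 = μ_2; H1: μ_1 ≠ μ_2 (two-sample pooled-variance t-test, two-sided).
s_p² = [(33−1)·15.42² + (56−1)·18.46²]/(33+56−2) = 302.888
t = (133.6 − 142.5)/√[302.888·(1/33 + 1/56)] = -2.3303
df = n₁ + n₂ − 2 = 87
Two-sided p-value ≈ 0.0221
Since p ≈ 0.0221 < α = 0.05, reject H0; the data support H1.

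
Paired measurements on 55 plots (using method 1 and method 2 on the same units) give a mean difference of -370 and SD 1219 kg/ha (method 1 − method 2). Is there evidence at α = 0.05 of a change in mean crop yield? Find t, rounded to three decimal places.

-2.251

H0: μ_d = 0; H1: μ_d ≠ 0 (paired t-test on the differences, two-sided).
t = d̄/(s_d/√n) = -370/(1219/√55) = -2.251
df = n − 1 = 54
Two-sided p-value ≈ 0.028
Since p ≈ 0.028 < α = 0.05, reject H0; the evidence is statistically significant.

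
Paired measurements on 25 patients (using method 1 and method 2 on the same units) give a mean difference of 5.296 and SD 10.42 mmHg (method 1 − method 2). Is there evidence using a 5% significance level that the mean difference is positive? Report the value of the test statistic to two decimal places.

H0: μ_d = 0; H1: μ_d > 0 (paired t-test on the differences, right-tailed).
t = d̄/(s_d/√n) = 5.296/(10.42/√25) = 2.54
df = n − 1 = 24
p-value = P(T ≥ 2.54) ≈ 0.009
Since p ≈ 0.009 < α = 0.05, reject H0; the evidence is statistically significant.

2.54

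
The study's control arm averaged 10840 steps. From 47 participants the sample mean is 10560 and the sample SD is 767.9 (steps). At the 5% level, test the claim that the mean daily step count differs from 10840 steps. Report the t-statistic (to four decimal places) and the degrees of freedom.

t = -2.4998, df = 46

H0: μ = 10840; H1: μ ≠ 10840 (one-sample t-test, two-sided).
t = (x̄ − μ₀)/(s/√n) = (10560 − 10840)/(767.9/√47) = -2.4998
df = n − 1 = 46
Two-sided p-value ≈ 0.016
Since p ≈ 0.016 < α = 0.05, reject H0; the data support H1.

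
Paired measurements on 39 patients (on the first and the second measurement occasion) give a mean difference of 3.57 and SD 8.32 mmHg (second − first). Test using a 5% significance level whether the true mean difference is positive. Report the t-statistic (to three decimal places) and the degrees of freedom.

t = 2.680, df = 38

H0: μ_d = 0; H1: μ_d > 0 (paired t-test on the differences, right-tailed).
t = d̄/(s_d/√n) = 3.57/(8.32/√39) = 2.680
df = n − 1 = 38
p-value = P(T ≥ 2.680) ≈ 0.005
Since p ≈ 0.005 < α = 0.05, reject H0; the evidence is statistically significant.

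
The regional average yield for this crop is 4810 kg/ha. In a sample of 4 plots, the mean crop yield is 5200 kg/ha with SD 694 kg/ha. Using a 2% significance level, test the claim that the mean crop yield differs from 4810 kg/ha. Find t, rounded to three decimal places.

1.124

H0: μ = 4810; H1: μ ≠ 4810 (one-sample t-test, two-sided).
t = (x̄ − μ₀)/(s/√n) = (5200 − 4810)/(694/√4) = 1.124
df = n − 1 = 3
Two-sided p-value ≈ 0.343
Since p ≈ 0.343 > α = 0.02, fail to reject H0; the data do not provide sufficient evidence against H0.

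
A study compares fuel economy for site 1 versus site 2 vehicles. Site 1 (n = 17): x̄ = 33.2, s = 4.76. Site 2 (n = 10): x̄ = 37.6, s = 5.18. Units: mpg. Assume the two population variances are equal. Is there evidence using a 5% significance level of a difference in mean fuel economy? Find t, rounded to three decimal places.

Let group 1 = site 1, group 2 = site 2. H0: μ_1 = μ_2; H1: μ_1 ≠ μ_2 (two-sample pooled-variance t-test, two-sided).
s_p² = [(17−1)·4.76² + (10−1)·5.18²]/(17+10−2) = 24.1605
t = (33.2 − 37.6)/√[24.1605·(1/17 + 1/10)] = -2.246
df = n₁ + n₂ − 2 = 25
Two-sided p-value ≈ 0.034
Since p ≈ 0.034 < α = 0.05, reject H0; the data support H1.

-2.246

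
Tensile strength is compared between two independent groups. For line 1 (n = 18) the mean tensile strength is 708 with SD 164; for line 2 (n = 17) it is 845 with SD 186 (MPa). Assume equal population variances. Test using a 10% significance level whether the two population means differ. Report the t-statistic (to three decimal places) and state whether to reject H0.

Let group 1 = line 1, group 2 = line 2. H0: μ_1 = μ_2; H1: μ_1 ≠ μ_2 (two-sample pooled-variance t-test, two-sided).
s_p² = [(18−1)·164² + (17−1)·186²]/(18+17−2) = 30629.3
t = (708 − 845)/√[30629.3·(1/18 + 1/17)] = -2.315
df = n₁ + n₂ − 2 = 33
Two-sided p-value ≈ 0.0270
Since p ≈ 0.0270 < α = 0.1, reject H0; the data support H1.

t = -2.315; reject H0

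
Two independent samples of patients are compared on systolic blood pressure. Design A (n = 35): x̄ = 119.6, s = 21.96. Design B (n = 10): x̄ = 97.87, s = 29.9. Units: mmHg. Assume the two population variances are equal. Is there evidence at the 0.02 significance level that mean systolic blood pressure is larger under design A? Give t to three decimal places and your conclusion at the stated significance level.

t = 2.542; reject H0

Let group 1 = design A, group 2 = design B. H0: μ_1 = μ_2; H1: μ_1 > μ_2 (two-sample pooled-variance t-test, right-tailed).
s_p² = [(35−1)·21.96² + (10−1)·29.9²]/(35+10−2) = 568.426
t = (119.6 − 97.87)/√[568.426·(1/35 + 1/10)] = 2.542
df = n₁ + n₂ − 2 = 43
p-value = P(T ≥ 2.542) ≈ 0.007
Since p ≈ 0.007 < α = 0.02, reject H0; the evidence is statistically significant.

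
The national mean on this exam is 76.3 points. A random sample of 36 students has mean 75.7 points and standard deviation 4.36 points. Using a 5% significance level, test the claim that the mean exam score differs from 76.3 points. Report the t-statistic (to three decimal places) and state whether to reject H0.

t = -0.826; fail to reject H0

H0: μ = 76.3; H1: μ ≠ 76.3 (one-sample t-test, two-sided).
t = (x̄ − μ₀)/(s/√n) = (75.7 − 76.3)/(4.36/√36) = -0.826
df = n − 1 = 35
Two-sided p-value ≈ 0.415
Since p ≈ 0.415 > α = 0.05, fail to reject H0; the evidence is not statistically significant.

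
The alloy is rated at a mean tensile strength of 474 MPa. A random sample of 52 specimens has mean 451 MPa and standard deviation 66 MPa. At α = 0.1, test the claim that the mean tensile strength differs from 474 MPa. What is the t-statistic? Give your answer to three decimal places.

-2.513

H0: μ = 474; H1: μ ≠ 474 (one-sample t-test, two-sided).
t = (x̄ − μ₀)/(s/√n) = (451 − 474)/(66/√52) = -2.513
df = n − 1 = 51
Two-sided p-value ≈ 0.015
Since p ≈ 0.015 < α = 0.1, reject H0; the data support H1.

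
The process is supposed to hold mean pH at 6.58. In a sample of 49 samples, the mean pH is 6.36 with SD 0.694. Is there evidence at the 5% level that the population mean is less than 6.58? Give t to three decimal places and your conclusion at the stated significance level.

t = -2.219; reject H0

H0: μ = 6.58; H1: μ < 6.58 (one-sample t-test, left-tailed).
t = (x̄ − μ₀)/(s/√n) = (6.36 − 6.58)/(0.694/√49) = -2.219
df = n − 1 = 48
p-value = P(T ≤ -2.219) ≈ 0.0156
Since p ≈ 0.0156 < α = 0.05, reject H0; the data support H1.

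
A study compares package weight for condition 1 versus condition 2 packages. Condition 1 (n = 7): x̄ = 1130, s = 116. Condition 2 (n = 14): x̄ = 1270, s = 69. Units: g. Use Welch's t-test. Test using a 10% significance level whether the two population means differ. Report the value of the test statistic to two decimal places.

-2.94

Let group 1 = condition 1, group 2 = condition 2. H0: μ_1 = μ_2; H1: μ_1 ≠ μ_2 (Welch's two-sample t-test, two-sided).
t = (x̄_1 − x̄_2)/√(s_1²/n_1 + s_2²/n_2) = (1130 − 1270)/√(116²/7 + 69²/14) = -2.94
Welch–Satterthwaite df ≈ 8.19
Two-sided p-value ≈ 0.018
Since p ≈ 0.018 < α = 0.1, reject H0; the evidence is statistically significant.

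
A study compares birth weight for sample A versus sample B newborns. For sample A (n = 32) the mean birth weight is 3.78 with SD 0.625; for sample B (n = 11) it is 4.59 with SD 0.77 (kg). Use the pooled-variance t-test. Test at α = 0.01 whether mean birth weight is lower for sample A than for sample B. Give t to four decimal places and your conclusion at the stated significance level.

t = -3.4939; reject H0

Let group 1 = sample A, group 2 = sample B. H0: μ_1 = μ_2; H1: μ_1 < μ_2 (two-sample pooled-variance t-test, left-tailed).
s_p² = [(32−1)·0.625² + (11−1)·0.77²]/(32+11−2) = 0.43996
t = (3.78 − 4.59)/√[0.43996·(1/32 + 1/11)] = -3.4939
df = n₁ + n₂ − 2 = 41
p-value = P(T ≤ -3.4939) ≈ 0.0006
Since p ≈ 0.0006 < α = 0.01, reject H0; the evidence is statistically significant.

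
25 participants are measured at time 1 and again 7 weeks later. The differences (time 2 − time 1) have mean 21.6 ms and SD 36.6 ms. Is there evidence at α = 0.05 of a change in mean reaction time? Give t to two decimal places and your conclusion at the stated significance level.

H0: μ_d = 0; H1: μ_d ≠ 0 (paired t-test on the differences, two-sided).
t = d̄/(s_d/√n) = 21.6/(36.6/√25) = 2.95
df = n − 1 = 24
Two-sided p-value ≈ 0.0070
Since p ≈ 0.0070 < α = 0.05, reject H0; the data support H1.

t = 2.95; reject H0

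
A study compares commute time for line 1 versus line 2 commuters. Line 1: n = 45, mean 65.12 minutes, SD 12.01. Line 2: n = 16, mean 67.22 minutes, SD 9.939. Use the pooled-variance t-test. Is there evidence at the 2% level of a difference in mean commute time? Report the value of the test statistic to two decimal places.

-0.63

Let group 1 = line 1, group 2 = line 2. H0: μ_1 = μ_2; H1: μ_1 ≠ μ_2 (two-sample pooled-variance t-test, two-sided).
s_p² = [(45−1)·12.01² + (16−1)·9.939²]/(45+16−2) = 132.683
t = (65.12 − 67.22)/√[132.683·(1/45 + 1/16)] = -0.63
df = n₁ + n₂ − 2 = 59
Two-sided p-value ≈ 0.5335
Since p ≈ 0.5335 > α = 0.02, fail to reject H0; the evidence is not statistically significant.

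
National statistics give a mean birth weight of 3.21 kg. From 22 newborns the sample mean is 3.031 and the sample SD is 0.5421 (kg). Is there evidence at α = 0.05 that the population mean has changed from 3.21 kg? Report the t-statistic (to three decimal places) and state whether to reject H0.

t = -1.549; fail to reject H0

H0: μ = 3.21; H1: μ ≠ 3.21 (one-sample t-test, two-sided).
t = (x̄ − μ₀)/(s/√n) = (3.031 − 3.21)/(0.5421/√22) = -1.549
df = n − 1 = 21
Two-sided p-value ≈ 0.1364
Since p ≈ 0.1364 > α = 0.05, fail to reject H0; the evidence is not statistically significant.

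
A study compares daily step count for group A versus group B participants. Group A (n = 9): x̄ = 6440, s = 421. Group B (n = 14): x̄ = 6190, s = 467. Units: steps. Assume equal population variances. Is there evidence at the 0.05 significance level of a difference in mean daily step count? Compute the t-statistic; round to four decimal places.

1.3002

Let group 1 = group A, group 2 = group B. H0: μ_1 = μ_2; H1: μ_1 ≠ μ_2 (two-sample pooled-variance t-test, two-sided).
s_p² = [(9−1)·421² + (14−1)·467²]/(9+14−2) = 202528
t = (6440 − 6190)/√[202528·(1/9 + 1/14)] = 1.3002
df = n₁ + n₂ − 2 = 21
Two-sided p-value ≈ 0.2076
Since p ≈ 0.2076 > α = 0.05, fail to reject H0; the data do not provide sufficient evidence against H0.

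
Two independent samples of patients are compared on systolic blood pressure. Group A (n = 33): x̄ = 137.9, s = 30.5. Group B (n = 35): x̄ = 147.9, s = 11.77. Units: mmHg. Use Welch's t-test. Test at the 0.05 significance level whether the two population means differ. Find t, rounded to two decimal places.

Let group 1 = group A, group 2 = group B. H0: μ_1 = μ_2; H1: μ_1 ≠ μ_2 (Welch's two-sample t-test, two-sided).
t = (x̄_1 − x̄_2)/√(s_1²/n_1 + s_2²/n_2) = (137.9 − 147.9)/√(30.5²/33 + 11.77²/35) = -1.76
Welch–Satterthwaite df ≈ 40.86
Two-sided p-value ≈ 0.085
Since p ≈ 0.085 > α = 0.05, fail to reject H0; the data do not provide sufficient evidence against H0.

-1.76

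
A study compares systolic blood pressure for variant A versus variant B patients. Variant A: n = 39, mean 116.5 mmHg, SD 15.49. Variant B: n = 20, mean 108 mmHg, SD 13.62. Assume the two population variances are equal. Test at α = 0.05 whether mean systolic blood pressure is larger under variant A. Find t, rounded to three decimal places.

2.075

Let group 1 = variant A, group 2 = variant B. H0: μ_1 = μ_2; H1: μ_1 > μ_2 (two-sample pooled-variance t-test, right-tailed).
s_p² = [(39−1)·15.49² + (20−1)·13.62²]/(39+20−2) = 221.795
t = (116.5 − 108)/√[221.795·(1/39 + 1/20)] = 2.075
df = n₁ + n₂ − 2 = 57
p-value = P(T ≥ 2.075) ≈ 0.0212
Since p ≈ 0.0212 < α = 0.05, reject H0; the data support H1.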